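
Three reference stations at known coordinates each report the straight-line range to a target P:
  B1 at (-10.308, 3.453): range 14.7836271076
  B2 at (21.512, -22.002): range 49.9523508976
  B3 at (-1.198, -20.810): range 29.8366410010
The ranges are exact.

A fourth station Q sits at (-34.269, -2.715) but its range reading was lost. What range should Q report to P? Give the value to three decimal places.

eq1: (x + 10.308)² + (y − 3.453)² = 14.7836271076²
eq2: (x − 21.512)² + (y + 22.002)² = 49.9523508976²
eq3: (x + 1.198)² + (y + 20.810)² = 29.8366410010²
eq1−eq3, eq1−eq2 (x²,y² cancel):
  18.220·x − 48.526·y = -355.356285
  63.640·x − 50.910·y = -1448.005655
det = 18.220·-50.910 − -48.526·63.640 = 2160.614440
x = (-355.356285·-50.910 − -48.526·-1448.005655) / 2160.614440 = -24.148100
y = (18.220·-1448.005655 − -355.356285·63.640) / 2160.614440 = -1.743851
|P − Q| = √((-24.148100 − -34.269)² + (-1.743851 − -2.715)²) = 10.167386

10.167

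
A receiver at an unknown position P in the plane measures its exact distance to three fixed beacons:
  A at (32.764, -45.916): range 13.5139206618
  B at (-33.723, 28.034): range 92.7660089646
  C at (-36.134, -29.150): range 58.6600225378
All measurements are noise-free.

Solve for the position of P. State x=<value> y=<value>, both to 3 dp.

x=19.413 y=-48.006

eq1: (x − 32.764)² + (y + 45.916)² = 13.5139206618²
eq2: (x + 33.723)² + (y − 28.034)² = 92.7660089646²
eq3: (x + 36.134)² + (y + 29.150)² = 58.6600225378²
eq3−eq1, eq3−eq2 (x²,y² cancel):
  137.796·x − 33.532·y = 4284.742488
  4.822·x + 114.368·y = -5396.776746
det = 137.796·114.368 − -33.532·4.822 = 15921.144232
x = (4284.742488·114.368 − -33.532·-5396.776746) / 15921.144232 = 19.412720
y = (137.796·-5396.776746 − 4284.742488·4.822) / 15921.144232 = -48.006303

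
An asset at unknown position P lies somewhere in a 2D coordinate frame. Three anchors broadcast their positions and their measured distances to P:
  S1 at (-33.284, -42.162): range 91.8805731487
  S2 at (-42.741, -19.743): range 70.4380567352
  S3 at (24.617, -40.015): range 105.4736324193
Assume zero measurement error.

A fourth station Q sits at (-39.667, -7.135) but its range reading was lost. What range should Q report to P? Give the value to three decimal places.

eq1: (x + 33.284)² + (y + 42.162)² = 91.8805731487²
eq2: (x + 42.741)² + (y + 19.743)² = 70.4380567352²
eq3: (x − 24.617)² + (y + 40.015)² = 105.4736324193²
eq1−eq2, eq1−eq3 (x²,y² cancel):
  -18.914·x + 44.838·y = 2811.640115
  115.802·x + 4.294·y = -3360.909400
det = -18.914·4.294 − 44.838·115.802 = -5273.546792
x = (2811.640115·4.294 − 44.838·-3360.909400) / -5273.546792 = -30.865307
y = (-18.914·-3360.909400 − 2811.640115·115.802) / -5273.546792 = 49.686732
|P − Q| = √((-30.865307 − -39.667)² + (49.686732 − -7.135)²) = 57.499383

57.499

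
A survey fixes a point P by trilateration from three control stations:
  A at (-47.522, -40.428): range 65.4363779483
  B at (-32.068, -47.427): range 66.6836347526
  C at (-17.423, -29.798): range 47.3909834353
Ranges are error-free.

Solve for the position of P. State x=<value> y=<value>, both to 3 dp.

x=-17.265 y=17.593

eq1: (x + 47.522)² + (y + 40.428)² = 65.4363779483²
eq2: (x + 32.068)² + (y + 47.427)² = 66.6836347526²
eq3: (x + 17.423)² + (y + 29.798)² = 47.3909834353²
eq2−eq1, eq2−eq3 (x²,y² cancel):
  -30.908·x + 13.998·y = 779.874300
  29.290·x + 35.258·y = 114.606613
det = -30.908·35.258 − 13.998·29.290 = -1499.755684
x = (779.874300·35.258 − 13.998·114.606613) / -1499.755684 = -17.264508
y = (-30.908·114.606613 − 779.874300·29.290) / -1499.755684 = 17.592718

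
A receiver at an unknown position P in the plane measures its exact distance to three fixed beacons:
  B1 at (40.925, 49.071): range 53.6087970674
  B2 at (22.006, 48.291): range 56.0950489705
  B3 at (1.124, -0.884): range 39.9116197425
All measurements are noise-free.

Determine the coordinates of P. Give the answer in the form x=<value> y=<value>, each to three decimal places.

eq1: (x − 40.925)² + (y − 49.071)² = 53.6087970674²
eq2: (x − 22.006)² + (y − 48.291)² = 56.0950489705²
eq3: (x − 1.124)² + (y + 0.884)² = 39.9116197425²
eq1−eq3, eq1−eq2 (x²,y² cancel):
  -79.602·x − 99.910·y = -2799.808101
  -37.838·x − 1.560·y = -1539.285345
det = -79.602·-1.560 − -99.910·-37.838 = -3656.215460
x = (-2799.808101·-1.560 − -99.910·-1539.285345) / -3656.215460 = 40.868023
y = (-79.602·-1539.285345 − -2799.808101·-37.838) / -3656.215460 = -4.537767

x=40.868 y=-4.538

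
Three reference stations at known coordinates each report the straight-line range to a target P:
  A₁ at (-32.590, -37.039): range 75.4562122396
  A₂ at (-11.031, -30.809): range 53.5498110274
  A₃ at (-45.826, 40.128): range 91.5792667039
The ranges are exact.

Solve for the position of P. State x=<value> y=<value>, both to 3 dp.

eq1: (x + 32.590)² + (y + 37.039)² = 75.4562122396²
eq2: (x + 11.031)² + (y + 30.809)² = 53.5498110274²
eq3: (x + 45.826)² + (y − 40.128)² = 91.5792667039²
eq2−eq3, eq2−eq1 (x²,y² cancel):
  -69.590·x + 141.874·y = -2879.778611
  -43.118·x − 12.460·y = -1462.939525
det = -69.590·-12.460 − 141.874·-43.118 = 6984.414532
x = (-2879.778611·-12.460 − 141.874·-1462.939525) / 6984.414532 = 34.854049
y = (-69.590·-1462.939525 − -2879.778611·-43.118) / 6984.414532 = -3.202034

x=34.854 y=-3.202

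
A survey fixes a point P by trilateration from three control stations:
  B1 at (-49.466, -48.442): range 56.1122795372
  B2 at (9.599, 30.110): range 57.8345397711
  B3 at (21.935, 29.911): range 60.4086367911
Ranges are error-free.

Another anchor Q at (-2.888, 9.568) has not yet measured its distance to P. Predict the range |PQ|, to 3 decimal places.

37.249

eq1: (x + 49.466)² + (y + 48.442)² = 56.1122795372²
eq2: (x − 9.599)² + (y − 30.110)² = 57.8345397711²
eq3: (x − 21.935)² + (y − 29.911)² = 60.4086367911²
eq1−eq3, eq1−eq2 (x²,y² cancel):
  142.802·x + 156.706·y = -3918.315858
  118.130·x + 157.104·y = -3991.005695
det = 142.802·157.104 − 156.706·118.130 = 3923.085628
x = (-3918.315858·157.104 − 156.706·-3991.005695) / 3923.085628 = 2.506049
y = (142.802·-3991.005695 − -3918.315858·118.130) / 3923.085628 = -27.287945
|P − Q| = √((2.506049 − -2.888)² + (-27.287945 − 9.568)²) = 37.248576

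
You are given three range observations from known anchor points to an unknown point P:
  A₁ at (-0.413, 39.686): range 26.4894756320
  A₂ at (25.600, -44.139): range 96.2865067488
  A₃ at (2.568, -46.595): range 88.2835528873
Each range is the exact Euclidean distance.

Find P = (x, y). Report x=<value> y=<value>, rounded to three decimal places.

eq1: (x + 0.413)² + (y − 39.686)² = 26.4894756320²
eq2: (x − 25.600)² + (y + 44.139)² = 96.2865067488²
eq3: (x − 2.568)² + (y + 46.595)² = 88.2835528873²
eq1−eq2, eq1−eq3 (x²,y² cancel):
  52.026·x − 167.650·y = -7540.936907
  5.962·x − 172.562·y = -6489.753907
det = 52.026·-172.562 − -167.650·5.962 = -7978.181312
x = (-7540.936907·-172.562 − -167.650·-6489.753907) / -7978.181312 = -26.731896
y = (52.026·-6489.753907 − -7540.936907·5.962) / -7978.181312 = 36.684660

x=-26.732 y=36.685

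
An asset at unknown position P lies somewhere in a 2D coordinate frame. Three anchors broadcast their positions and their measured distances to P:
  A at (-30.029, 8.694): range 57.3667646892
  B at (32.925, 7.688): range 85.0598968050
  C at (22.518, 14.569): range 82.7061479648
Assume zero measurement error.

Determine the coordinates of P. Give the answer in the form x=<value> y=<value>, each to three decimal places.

eq1: (x + 30.029)² + (y − 8.694)² = 57.3667646892²
eq2: (x − 32.925)² + (y − 7.688)² = 85.0598968050²
eq3: (x − 22.518)² + (y − 14.569)² = 82.7061479648²
eq1−eq3, eq1−eq2 (x²,y² cancel):
  105.094·x + 11.750·y = -3807.371612
  125.908·x − 2.012·y = -3778.405862
det = 105.094·-2.012 − 11.750·125.908 = -1690.868128
x = (-3807.371612·-2.012 − 11.750·-3778.405862) / -1690.868128 = -30.786967
y = (105.094·-3778.405862 − -3807.371612·125.908) / -1690.868128 = -48.667757

x=-30.787 y=-48.668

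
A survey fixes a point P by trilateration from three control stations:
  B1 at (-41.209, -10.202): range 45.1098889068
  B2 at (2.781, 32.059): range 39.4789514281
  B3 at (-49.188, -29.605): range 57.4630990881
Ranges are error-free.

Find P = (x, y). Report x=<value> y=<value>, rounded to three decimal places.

eq1: (x + 41.209)² + (y + 10.202)² = 45.1098889068²
eq2: (x − 2.781)² + (y − 32.059)² = 39.4789514281²
eq3: (x + 49.188)² + (y + 29.605)² = 57.4630990881²
eq2−eq3, eq2−eq1 (x²,y² cancel):
  -103.938·x − 123.328·y = 516.981776
  -87.980·x − 84.522·y = 290.434572
det = -103.938·-84.522 − -123.328·-87.980 = -2065.349804
x = (516.981776·-84.522 − -123.328·290.434572) / -2065.349804 = 3.814181
y = (-103.938·290.434572 − 516.981776·-87.980) / -2065.349804 = -7.406430

x=3.814 y=-7.406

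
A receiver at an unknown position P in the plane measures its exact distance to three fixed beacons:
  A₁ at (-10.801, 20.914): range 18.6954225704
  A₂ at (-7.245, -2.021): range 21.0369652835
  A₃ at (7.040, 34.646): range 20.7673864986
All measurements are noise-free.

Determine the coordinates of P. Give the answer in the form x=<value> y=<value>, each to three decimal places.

eq1: (x + 10.801)² + (y − 20.914)² = 18.6954225704²
eq2: (x + 7.245)² + (y + 2.021)² = 21.0369652835²
eq3: (x − 7.040)² + (y − 34.646)² = 20.7673864986²
eq3−eq1, eq3−eq2 (x²,y² cancel):
  -35.682·x − 27.464·y = -614.084402
  -28.570·x − 73.334·y = -1204.602016
det = -35.682·-73.334 − -27.464·-28.570 = 1832.057308
x = (-614.084402·-73.334 − -27.464·-1204.602016) / 1832.057308 = 6.522763
y = (-35.682·-1204.602016 − -614.084402·-28.570) / 1832.057308 = 13.885056

x=6.523 y=13.885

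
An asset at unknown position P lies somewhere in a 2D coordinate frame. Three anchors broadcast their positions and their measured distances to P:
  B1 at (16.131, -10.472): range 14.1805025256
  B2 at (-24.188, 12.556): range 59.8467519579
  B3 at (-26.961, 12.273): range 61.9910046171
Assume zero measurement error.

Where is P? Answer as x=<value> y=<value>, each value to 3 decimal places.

x=24.997 y=-21.539

eq1: (x − 16.131)² + (y + 10.472)² = 14.1805025256²
eq2: (x + 24.188)² + (y − 12.556)² = 59.8467519579²
eq3: (x + 26.961)² + (y − 12.273)² = 61.9910046171²
eq3−eq1, eq3−eq2 (x²,y² cancel):
  86.184·x − 45.490·y = 3134.147897
  5.546·x + 0.566·y = 126.441364
det = 86.184·0.566 − -45.490·5.546 = 301.067684
x = (3134.147897·0.566 − -45.490·126.441364) / 301.067684 = 24.996855
y = (86.184·126.441364 − 3134.147897·5.546) / 301.067684 = -21.539216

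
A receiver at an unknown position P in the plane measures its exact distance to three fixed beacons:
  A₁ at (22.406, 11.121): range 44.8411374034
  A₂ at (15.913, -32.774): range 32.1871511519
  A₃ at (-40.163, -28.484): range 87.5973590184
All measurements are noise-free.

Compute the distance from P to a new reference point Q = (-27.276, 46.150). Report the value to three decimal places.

103.913

eq1: (x − 22.406)² + (y − 11.121)² = 44.8411374034²
eq2: (x − 15.913)² + (y + 32.774)² = 32.1871511519²
eq3: (x + 40.163)² + (y + 28.484)² = 87.5973590184²
eq2−eq1, eq2−eq3 (x²,y² cancel):
  12.986·x + 87.790·y = -1676.368072
  -112.152·x + 8.580·y = -5540.238428
det = 12.986·8.580 − 87.790·-112.152 = 9957.243960
x = (-1676.368072·8.580 − 87.790·-5540.238428) / 9957.243960 = 47.402102
y = (12.986·-5540.238428 − -1676.368072·-112.152) / 9957.243960 = -26.106980
|P − Q| = √((47.402102 − -27.276)² + (-26.106980 − 46.150)²) = 103.912897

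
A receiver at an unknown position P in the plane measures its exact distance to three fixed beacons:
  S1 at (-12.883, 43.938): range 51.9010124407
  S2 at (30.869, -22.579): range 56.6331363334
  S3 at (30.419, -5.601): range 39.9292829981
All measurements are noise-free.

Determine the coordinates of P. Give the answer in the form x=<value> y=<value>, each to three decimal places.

eq1: (x + 12.883)² + (y − 43.938)² = 51.9010124407²
eq2: (x − 30.869)² + (y + 22.579)² = 56.6331363334²
eq3: (x − 30.419)² + (y + 5.601)² = 39.9292829981²
eq1−eq3, eq1−eq2 (x²,y² cancel):
  86.604·x − 99.078·y = -40.465319
  87.504·x − 133.034·y = -1147.410170
det = 86.604·-133.034 − -99.078·87.504 = -2851.555224
x = (-40.465319·-133.034 − -99.078·-1147.410170) / -2851.555224 = 37.979219
y = (86.604·-1147.410170 − -40.465319·87.504) / -2851.555224 = 33.606024

x=37.979 y=33.606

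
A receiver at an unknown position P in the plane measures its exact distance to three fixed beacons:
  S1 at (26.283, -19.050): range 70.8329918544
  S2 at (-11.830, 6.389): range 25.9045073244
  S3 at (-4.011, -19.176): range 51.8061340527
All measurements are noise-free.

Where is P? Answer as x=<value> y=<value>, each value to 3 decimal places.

eq1: (x − 26.283)² + (y + 19.050)² = 70.8329918544²
eq2: (x + 11.830)² + (y − 6.389)² = 25.9045073244²
eq3: (x + 4.011)² + (y + 19.176)² = 51.8061340527²
eq2−eq1, eq2−eq3 (x²,y² cancel):
  76.226·x − 50.878·y = -3473.338867
  15.638·x − 51.130·y = -1809.793150
det = 76.226·-51.130 − -50.878·15.638 = -3101.805216
x = (-3473.338867·-51.130 − -50.878·-1809.793150) / -3101.805216 = -27.568836
y = (76.226·-1809.793150 − -3473.338867·15.638) / -3101.805216 = 26.964046

x=-27.569 y=26.964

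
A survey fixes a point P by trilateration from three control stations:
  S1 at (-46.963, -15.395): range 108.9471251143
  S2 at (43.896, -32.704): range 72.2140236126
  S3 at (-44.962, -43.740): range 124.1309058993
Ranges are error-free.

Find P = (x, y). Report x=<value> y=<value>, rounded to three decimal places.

eq1: (x + 46.963)² + (y + 15.395)² = 108.9471251143²
eq2: (x − 43.896)² + (y + 32.704)² = 72.2140236126²
eq3: (x + 44.962)² + (y + 43.740)² = 124.1309058993²
eq2−eq3, eq2−eq1 (x²,y² cancel):
  -177.716·x − 22.072·y = -9255.257981
  -181.718·x + 34.618·y = -7208.491902
det = -177.716·34.618 − -22.072·-181.718 = -10163.052184
x = (-9255.257981·34.618 − -22.072·-7208.491902) / -10163.052184 = 47.181137
y = (-177.716·-7208.491902 − -9255.257981·-181.718) / -10163.052184 = 39.435262

x=47.181 y=39.435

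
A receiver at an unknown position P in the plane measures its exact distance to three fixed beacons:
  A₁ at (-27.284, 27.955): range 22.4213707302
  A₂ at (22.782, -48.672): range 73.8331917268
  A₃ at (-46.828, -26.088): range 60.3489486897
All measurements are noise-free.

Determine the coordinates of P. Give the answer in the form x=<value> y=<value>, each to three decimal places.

eq1: (x + 27.284)² + (y − 27.955)² = 22.4213707302²
eq2: (x − 22.782)² + (y + 48.672)² = 73.8331917268²
eq3: (x + 46.828)² + (y + 26.088)² = 60.3489486897²
eq3−eq1, eq3−eq2 (x²,y² cancel):
  39.088·x + 108.086·y = 1791.731096
  139.220·x − 45.168·y = -1794.806813
det = 39.088·-45.168 − 108.086·139.220 = -16813.259704
x = (1791.731096·-45.168 − 108.086·-1794.806813) / -16813.259704 = -6.724727
y = (39.088·-1794.806813 − 1791.731096·139.220) / -16813.259704 = 19.008819

x=-6.725 y=19.009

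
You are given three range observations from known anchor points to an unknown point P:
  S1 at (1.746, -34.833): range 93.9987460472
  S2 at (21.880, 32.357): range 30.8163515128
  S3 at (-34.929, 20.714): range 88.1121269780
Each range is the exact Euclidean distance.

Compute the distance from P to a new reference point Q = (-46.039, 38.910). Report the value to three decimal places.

95.739

eq1: (x − 1.746)² + (y + 34.833)² = 93.9987460472²
eq2: (x − 21.880)² + (y − 32.357)² = 30.8163515128²
eq3: (x + 34.929)² + (y − 20.714)² = 88.1121269780²
eq1−eq3, eq1−eq2 (x²,y² cancel):
  -73.350·x + 111.094·y = 1504.735770
  40.268·x + 134.380·y = 8195.440182
det = -73.350·134.380 − 111.094·40.268 = -14330.306192
x = (1504.735770·134.380 − 111.094·8195.440182) / -14330.306192 = 49.423776
y = (-73.350·8195.440182 − 1504.735770·40.268) / -14330.306192 = 46.176839
|P − Q| = √((49.423776 − -46.039)² + (46.176839 − 38.910)²) = 95.738960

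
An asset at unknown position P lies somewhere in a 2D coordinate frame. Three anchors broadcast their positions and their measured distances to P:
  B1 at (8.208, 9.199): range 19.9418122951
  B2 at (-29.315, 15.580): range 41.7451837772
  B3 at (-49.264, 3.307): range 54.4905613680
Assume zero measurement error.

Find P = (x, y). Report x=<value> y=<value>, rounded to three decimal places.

x=3.530 y=-10.186

eq1: (x − 8.208)² + (y − 9.199)² = 19.9418122951²
eq2: (x + 29.315)² + (y − 15.580)² = 41.7451837772²
eq3: (x + 49.264)² + (y − 3.307)² = 54.4905613680²
eq1−eq2, eq1−eq3 (x²,y² cancel):
  -75.046·x + 12.762·y = -394.871731
  -114.944·x − 11.784·y = -285.660321
det = -75.046·-11.784 − 12.762·-114.944 = 2351.257392
x = (-394.871731·-11.784 − 12.762·-285.660321) / 2351.257392 = 3.529501
y = (-75.046·-285.660321 − -394.871731·-114.944) / 2351.257392 = -10.186240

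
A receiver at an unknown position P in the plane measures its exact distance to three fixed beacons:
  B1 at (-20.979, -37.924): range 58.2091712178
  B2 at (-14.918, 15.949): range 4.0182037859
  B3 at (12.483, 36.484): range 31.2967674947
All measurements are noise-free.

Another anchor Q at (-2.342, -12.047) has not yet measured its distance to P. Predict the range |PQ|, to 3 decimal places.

33.993

eq1: (x + 20.979)² + (y + 37.924)² = 58.2091712178²
eq2: (x + 14.918)² + (y − 15.949)² = 4.0182037859²
eq3: (x − 12.483)² + (y − 36.484)² = 31.2967674947²
eq1−eq3, eq1−eq2 (x²,y² cancel):
  66.924·x + 148.816·y = 2017.379286
  12.122·x + 107.746·y = 1970.730760
det = 66.924·107.746 − 148.816·12.122 = 5406.845752
x = (2017.379286·107.746 − 148.816·1970.730760) / 5406.845752 = -14.039927
y = (66.924·1970.730760 − 2017.379286·12.122) / 5406.845752 = 19.870090
|P − Q| = √((-14.039927 − -2.342)² + (19.870090 − -12.047)²) = 33.993266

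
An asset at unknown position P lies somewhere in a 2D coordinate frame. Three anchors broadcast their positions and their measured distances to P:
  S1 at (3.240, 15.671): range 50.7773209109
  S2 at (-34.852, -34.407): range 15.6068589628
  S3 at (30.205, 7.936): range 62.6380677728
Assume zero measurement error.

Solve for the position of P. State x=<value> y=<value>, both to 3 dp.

x=-20.054 y=-29.448

eq1: (x − 3.240)² + (y − 15.671)² = 50.7773209109²
eq2: (x + 34.852)² + (y + 34.407)² = 15.6068589628²
eq3: (x − 30.205)² + (y − 7.936)² = 62.6380677728²
eq1−eq2, eq1−eq3 (x²,y² cancel):
  -76.184·x − 100.156·y = 4477.187984
  53.930·x − 15.470·y = -625.946935
det = -76.184·-15.470 − -100.156·53.930 = 6579.979560
x = (4477.187984·-15.470 − -100.156·-625.946935) / 6579.979560 = -20.053928
y = (-76.184·-625.946935 − 4477.187984·53.930) / 6579.979560 = -29.448056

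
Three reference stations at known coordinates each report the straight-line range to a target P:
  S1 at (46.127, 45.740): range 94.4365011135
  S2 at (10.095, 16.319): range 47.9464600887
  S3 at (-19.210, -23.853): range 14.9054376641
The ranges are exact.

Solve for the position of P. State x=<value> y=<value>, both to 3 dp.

eq1: (x − 46.127)² + (y − 45.740)² = 94.4365011135²
eq2: (x − 10.095)² + (y − 16.319)² = 47.9464600887²
eq3: (x + 19.210)² + (y + 23.853)² = 14.9054376641²
eq1−eq3, eq1−eq2 (x²,y² cancel):
  -130.674·x − 139.186·y = 5414.222651
  -72.064·x − 58.842·y = 2767.760765
det = -130.674·-58.842 − -139.186·-72.064 = -2341.180396
x = (5414.222651·-58.842 − -139.186·2767.760765) / -2341.180396 = -28.468486
y = (-130.674·2767.760765 − 5414.222651·-72.064) / -2341.180396 = -12.171711

x=-28.468 y=-12.172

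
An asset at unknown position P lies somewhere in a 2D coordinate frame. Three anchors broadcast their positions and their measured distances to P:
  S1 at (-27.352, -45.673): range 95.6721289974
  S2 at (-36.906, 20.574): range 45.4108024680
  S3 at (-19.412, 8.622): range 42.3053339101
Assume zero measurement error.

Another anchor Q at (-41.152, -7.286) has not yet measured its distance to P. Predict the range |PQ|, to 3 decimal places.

67.670

eq1: (x + 27.352)² + (y + 45.673)² = 95.6721289974²
eq2: (x + 36.906)² + (y − 20.574)² = 45.4108024680²
eq3: (x + 19.412)² + (y − 8.622)² = 42.3053339101²
eq1−eq3, eq1−eq2 (x²,y² cancel):
  15.880·x + 108.590·y = 4980.424785
  -19.108·x + 132.494·y = 6042.202765
det = 15.880·132.494 − 108.590·-19.108 = 4178.942440
x = (4980.424785·132.494 − 108.590·6042.202765) / 4178.942440 = 0.898218
y = (15.880·6042.202765 − 4980.424785·-19.108) / 4178.942440 = 45.733135
|P − Q| = √((0.898218 − -41.152)² + (45.733135 − -7.286)²) = 67.670152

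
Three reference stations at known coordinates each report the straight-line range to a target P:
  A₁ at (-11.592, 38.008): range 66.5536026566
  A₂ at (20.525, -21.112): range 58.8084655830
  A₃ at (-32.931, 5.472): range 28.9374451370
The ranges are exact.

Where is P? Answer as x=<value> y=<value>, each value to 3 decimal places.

eq1: (x + 11.592)² + (y − 38.008)² = 66.5536026566²
eq2: (x − 20.525)² + (y + 21.112)² = 58.8084655830²
eq3: (x + 32.931)² + (y − 5.472)² = 28.9374451370²
eq2−eq3, eq2−eq1 (x²,y² cancel):
  -106.912·x + 53.168·y = 2868.461269
  -64.234·x + 118.240·y = -258.956043
det = -106.912·118.240 − 53.168·-64.234 = -9226.081568
x = (2868.461269·118.240 − 53.168·-258.956043) / -9226.081568 = -38.254055
y = (-106.912·-258.956043 − 2868.461269·-64.234) / -9226.081568 = -22.971643

x=-38.254 y=-22.972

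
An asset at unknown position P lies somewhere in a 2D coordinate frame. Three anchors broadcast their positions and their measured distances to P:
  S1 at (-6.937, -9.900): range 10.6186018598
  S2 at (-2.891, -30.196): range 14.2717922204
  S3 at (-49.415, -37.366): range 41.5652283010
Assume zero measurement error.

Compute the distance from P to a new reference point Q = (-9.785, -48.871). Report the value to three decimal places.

29.731

eq1: (x + 6.937)² + (y + 9.900)² = 10.6186018598²
eq2: (x + 2.891)² + (y + 30.196)² = 14.2717922204²
eq3: (x + 49.415)² + (y + 37.366)² = 41.5652283010²
eq3−eq1, eq3−eq2 (x²,y² cancel):
  84.956·x + 54.932·y = -2077.014714
  93.048·x + 14.340·y = -1393.919733
det = 84.956·14.340 − 54.932·93.048 = -3893.043696
x = (-2077.014714·14.340 − 54.932·-1393.919733) / -3893.043696 = -12.017951
y = (84.956·-1393.919733 − -2077.014714·93.048) / -3893.043696 = -19.224089
|P − Q| = √((-12.017951 − -9.785)² + (-19.224089 − -48.871)²) = 29.730883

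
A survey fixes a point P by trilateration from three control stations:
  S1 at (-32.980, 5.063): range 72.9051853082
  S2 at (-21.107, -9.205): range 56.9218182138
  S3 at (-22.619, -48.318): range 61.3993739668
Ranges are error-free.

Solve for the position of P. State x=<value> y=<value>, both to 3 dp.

x=33.820 y=-24.142

eq1: (x + 32.980)² + (y − 5.063)² = 72.9051853082²
eq2: (x + 21.107)² + (y + 9.205)² = 56.9218182138²
eq3: (x + 22.619)² + (y + 48.318)² = 61.3993739668²
eq3−eq2, eq3−eq1 (x²,y² cancel):
  3.024·x + 78.226·y = -1786.221076
  -20.722·x + 106.762·y = -3278.216837
det = 3.024·106.762 − 78.226·-20.722 = 1943.847460
x = (-1786.221076·106.762 − 78.226·-3278.216837) / 1943.847460 = 33.820172
y = (3.024·-3278.216837 − -1786.221076·-20.722) / 1943.847460 = -24.141504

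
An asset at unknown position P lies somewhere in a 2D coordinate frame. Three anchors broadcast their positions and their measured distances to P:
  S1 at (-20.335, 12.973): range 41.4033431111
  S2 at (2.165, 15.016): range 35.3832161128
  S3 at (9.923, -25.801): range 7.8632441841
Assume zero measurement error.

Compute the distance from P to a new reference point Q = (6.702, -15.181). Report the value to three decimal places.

eq1: (x + 20.335)² + (y − 12.973)² = 41.4033431111²
eq2: (x − 2.165)² + (y − 15.016)² = 35.3832161128²
eq3: (x − 9.923)² + (y + 25.801)² = 7.8632441841²
eq3−eq2, eq3−eq1 (x²,y² cancel):
  -15.516·x + 81.634·y = -1724.131422
  -60.516·x + 77.548·y = -1834.752788
det = -15.516·77.548 − 81.634·-60.516 = 3736.928376
x = (-1724.131422·77.548 − 81.634·-1834.752788) / 3736.928376 = 4.301732
y = (-15.516·-1834.752788 − -1724.131422·-60.516) / 3736.928376 = -20.302640
|P − Q| = √((4.301732 − 6.702)² + (-20.302640 − -15.181)²) = 5.656190

5.656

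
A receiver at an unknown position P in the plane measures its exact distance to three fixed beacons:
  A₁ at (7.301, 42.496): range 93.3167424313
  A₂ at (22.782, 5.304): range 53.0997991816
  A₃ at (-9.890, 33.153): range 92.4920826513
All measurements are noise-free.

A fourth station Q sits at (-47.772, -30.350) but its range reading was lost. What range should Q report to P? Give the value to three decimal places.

88.362

eq1: (x − 7.301)² + (y − 42.496)² = 93.3167424313²
eq2: (x − 22.782)² + (y − 5.304)² = 53.0997991816²
eq3: (x + 9.890)² + (y − 33.153)² = 92.4920826513²
eq2−eq3, eq2−eq1 (x²,y² cancel):
  -65.344·x + 55.698·y = -5085.415111
  -30.962·x + 74.384·y = -4576.363068
det = -65.344·74.384 − 55.698·-30.962 = -3136.026620
x = (-5085.415111·74.384 − 55.698·-4576.363068) / -3136.026620 = 39.342538
y = (-65.344·-4576.363068 − -5085.415111·-30.962) / -3136.026620 = -45.147335
|P − Q| = √((39.342538 − -47.772)² + (-45.147335 − -30.350)²) = 88.362344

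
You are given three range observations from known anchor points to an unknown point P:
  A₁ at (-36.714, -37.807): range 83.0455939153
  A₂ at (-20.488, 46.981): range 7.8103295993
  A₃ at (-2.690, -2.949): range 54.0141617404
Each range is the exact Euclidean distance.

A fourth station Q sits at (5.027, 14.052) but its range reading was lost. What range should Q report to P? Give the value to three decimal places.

45.096

eq1: (x + 36.714)² + (y + 37.807)² = 83.0455939153²
eq2: (x + 20.488)² + (y − 46.981)² = 7.8103295993²
eq3: (x + 2.690)² + (y + 2.949)² = 54.0141617404²
eq3−eq1, eq3−eq2 (x²,y² cancel):
  -68.048·x − 69.716·y = -1217.686656
  -35.596·x + 99.860·y = 5467.568224
det = -68.048·99.860 − -69.716·-35.596 = -9276.884016
x = (-1217.686656·99.860 − -69.716·5467.568224) / -9276.884016 = -27.981248
y = (-68.048·5467.568224 − -1217.686656·-35.596) / -9276.884016 = 44.778166
|P − Q| = √((-27.981248 − 5.027)² + (44.778166 − 14.052)²) = 45.095917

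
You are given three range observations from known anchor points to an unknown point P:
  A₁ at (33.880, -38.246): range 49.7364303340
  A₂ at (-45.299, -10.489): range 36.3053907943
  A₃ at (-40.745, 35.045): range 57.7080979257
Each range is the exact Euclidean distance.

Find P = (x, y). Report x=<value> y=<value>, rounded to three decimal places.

eq1: (x − 33.880)² + (y + 38.246)² = 49.7364303340²
eq2: (x + 45.299)² + (y + 10.489)² = 36.3053907943²
eq3: (x + 40.745)² + (y − 35.045)² = 57.7080979257²
eq1−eq2, eq1−eq3 (x²,y² cancel):
  -158.358·x + 55.514·y = 707.038708
  -149.250·x + 146.582·y = -578.815930
det = -158.358·146.582 − 55.514·-149.250 = -14926.967856
x = (707.038708·146.582 − 55.514·-578.815930) / -14926.967856 = -9.095721
y = (-158.358·-578.815930 − 707.038708·-149.250) / -14926.967856 = -13.210028

x=-9.096 y=-13.210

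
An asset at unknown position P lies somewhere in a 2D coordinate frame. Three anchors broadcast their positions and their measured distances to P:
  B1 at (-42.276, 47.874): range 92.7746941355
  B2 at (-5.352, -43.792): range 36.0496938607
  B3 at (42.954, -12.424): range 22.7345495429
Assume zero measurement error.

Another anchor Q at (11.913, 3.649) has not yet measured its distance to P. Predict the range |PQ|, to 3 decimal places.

25.116

eq1: (x + 42.276)² + (y − 47.874)² = 92.7746941355²
eq2: (x + 5.352)² + (y + 43.792)² = 36.0496938607²
eq3: (x − 42.954)² + (y + 12.424)² = 22.7345495429²
eq2−eq1, eq2−eq3 (x²,y² cancel):
  -73.848·x + 183.332·y = -5174.766560
  96.612·x + 62.736·y = 835.739409
det = -73.848·62.736 − 183.332·96.612 = -22344.999312
x = (-5174.766560·62.736 − 183.332·835.739409) / -22344.999312 = 21.385632
y = (-73.848·835.739409 − -5174.766560·96.612) / -22344.999312 = -19.611854
|P − Q| = √((21.385632 − 11.913)² + (-19.611854 − 3.649)²) = 25.115694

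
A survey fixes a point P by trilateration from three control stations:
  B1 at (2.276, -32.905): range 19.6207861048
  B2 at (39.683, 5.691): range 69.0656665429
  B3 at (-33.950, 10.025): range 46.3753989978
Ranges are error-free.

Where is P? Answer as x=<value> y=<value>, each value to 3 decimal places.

x=-17.341 y=-33.274

eq1: (x − 2.276)² + (y + 32.905)² = 19.6207861048²
eq2: (x − 39.683)² + (y − 5.691)² = 69.0656665429²
eq3: (x + 33.950)² + (y − 10.025)² = 46.3753989978²
eq3−eq1, eq3−eq2 (x²,y² cancel):
  72.452·x − 85.860·y = 1600.518461
  147.266·x − 8.668·y = -2265.363818
det = 72.452·-8.668 − -85.860·147.266 = 12016.244824
x = (1600.518461·-8.668 − -85.860·-2265.363818) / 12016.244824 = -17.341310
y = (72.452·-2265.363818 − 1600.518461·147.266) / 12016.244824 = -33.274296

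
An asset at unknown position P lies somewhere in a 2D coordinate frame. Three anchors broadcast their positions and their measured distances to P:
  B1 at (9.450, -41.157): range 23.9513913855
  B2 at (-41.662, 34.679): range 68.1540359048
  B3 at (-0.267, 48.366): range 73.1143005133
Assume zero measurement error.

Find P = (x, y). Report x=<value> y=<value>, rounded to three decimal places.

x=-7.640 y=-24.376

eq1: (x − 9.450)² + (y + 41.157)² = 23.9513913855²
eq2: (x + 41.662)² + (y − 34.679)² = 68.1540359048²
eq3: (x + 0.267)² + (y − 48.366)² = 73.1143005133²
eq3−eq1, eq3−eq2 (x²,y² cancel):
  19.434·x − 179.046·y = 4215.891694
  -82.790·x − 27.374·y = 1299.742369
det = 19.434·-27.374 − -179.046·-82.790 = -15355.204656
x = (4215.891694·-27.374 − -179.046·1299.742369) / -15355.204656 = -7.639615
y = (19.434·1299.742369 − 4215.891694·-82.790) / -15355.204656 = -24.375635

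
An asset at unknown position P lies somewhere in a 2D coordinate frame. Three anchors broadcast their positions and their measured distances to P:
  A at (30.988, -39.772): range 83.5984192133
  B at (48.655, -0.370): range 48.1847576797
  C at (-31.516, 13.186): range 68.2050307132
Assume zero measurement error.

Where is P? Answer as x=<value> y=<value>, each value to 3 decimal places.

x=29.426 y=43.812

eq1: (x − 30.988)² + (y + 39.772)² = 83.5984192133²
eq2: (x − 48.655)² + (y + 0.370)² = 48.1847576797²
eq3: (x + 31.516)² + (y − 13.186)² = 68.2050307132²
eq1−eq2, eq1−eq3 (x²,y² cancel):
  35.334·x + 78.804·y = 4492.302619
  -125.008·x + 105.916·y = 961.830204
det = 35.334·105.916 − 78.804·-125.008 = 13593.566376
x = (4492.302619·105.916 − 78.804·961.830204) / 13593.566376 = 29.426469
y = (35.334·961.830204 − 4492.302619·-125.008) / 13593.566376 = 43.811834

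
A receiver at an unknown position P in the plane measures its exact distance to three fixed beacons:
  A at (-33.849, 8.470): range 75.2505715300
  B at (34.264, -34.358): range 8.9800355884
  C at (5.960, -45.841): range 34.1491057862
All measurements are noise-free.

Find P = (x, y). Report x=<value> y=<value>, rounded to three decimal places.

x=33.335 y=-25.426

eq1: (x + 33.849)² + (y − 8.470)² = 75.2505715300²
eq2: (x − 34.264)² + (y + 34.358)² = 8.9800355884²
eq3: (x − 5.960)² + (y + 45.841)² = 34.1491057862²
eq1−eq3, eq1−eq2 (x²,y² cancel):
  79.618·x − 108.622·y = 5415.910270
  136.226·x − 85.656·y = 6719.005635
det = 79.618·-85.656 − -108.622·136.226 = 7977.381164
x = (5415.910270·-85.656 − -108.622·6719.005635) / 7977.381164 = 33.335078
y = (79.618·6719.005635 − 5415.910270·136.226) / 7977.381164 = -25.426139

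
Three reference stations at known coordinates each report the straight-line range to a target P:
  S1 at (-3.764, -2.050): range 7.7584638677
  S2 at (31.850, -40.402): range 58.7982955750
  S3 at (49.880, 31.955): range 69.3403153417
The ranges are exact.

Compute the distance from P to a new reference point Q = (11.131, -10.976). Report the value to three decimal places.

eq1: (x + 3.764)² + (y + 2.050)² = 7.7584638677²
eq2: (x − 31.850)² + (y + 40.402)² = 58.7982955750²
eq3: (x − 49.880)² + (y − 31.955)² = 69.3403153417²
eq2−eq1, eq2−eq3 (x²,y² cancel):
  -71.228·x + 76.704·y = 768.671893
  36.060·x + 144.714·y = -488.447448
det = -71.228·144.714 − 76.704·36.060 = -13073.635032
x = (768.671893·144.714 − 76.704·-488.447448) / -13073.635032 = -11.374301
y = (-71.228·-488.447448 − 768.671893·36.060) / -13073.635032 = -0.540999
|P − Q| = √((-11.374301 − 11.131)² + (-0.540999 − -10.976)²) = 24.806810

24.807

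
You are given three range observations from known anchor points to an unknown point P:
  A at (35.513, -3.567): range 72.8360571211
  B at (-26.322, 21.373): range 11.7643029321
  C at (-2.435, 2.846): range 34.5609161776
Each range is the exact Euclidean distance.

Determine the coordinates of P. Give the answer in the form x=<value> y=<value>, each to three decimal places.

x=-35.245 y=13.706

eq1: (x − 35.513)² + (y + 3.567)² = 72.8360571211²
eq2: (x + 26.322)² + (y − 21.373)² = 11.7643029321²
eq3: (x + 2.435)² + (y − 2.846)² = 34.5609161776²
eq3−eq2, eq3−eq1 (x²,y² cancel):
  -47.774·x + 37.054·y = 2191.681976
  75.896·x − 12.826·y = -2850.766573
det = -47.774·-12.826 − 37.054·75.896 = -2199.501060
x = (2191.681976·-12.826 − 37.054·-2850.766573) / -2199.501060 = -35.245171
y = (-47.774·-2850.766573 − 2191.681976·75.896) / -2199.501060 = 13.706460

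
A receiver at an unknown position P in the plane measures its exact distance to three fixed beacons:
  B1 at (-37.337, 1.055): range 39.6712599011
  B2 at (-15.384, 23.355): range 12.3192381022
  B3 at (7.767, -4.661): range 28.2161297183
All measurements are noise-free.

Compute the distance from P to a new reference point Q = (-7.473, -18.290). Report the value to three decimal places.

39.839

eq1: (x + 37.337)² + (y − 1.055)² = 39.6712599011²
eq2: (x + 15.384)² + (y − 23.355)² = 12.3192381022²
eq3: (x − 7.767)² + (y + 4.661)² = 28.2161297183²
eq2−eq3, eq2−eq1 (x²,y² cancel):
  46.302·x − 56.032·y = -1344.458620
  -43.906·x − 44.600·y = -809.004122
det = 46.302·-44.600 − -56.032·-43.906 = -4525.210192
x = (-1344.458620·-44.600 − -56.032·-809.004122) / -4525.210192 = -3.233603
y = (46.302·-809.004122 − -1344.458620·-43.906) / -4525.210192 = 21.322393
|P − Q| = √((-3.233603 − -7.473)² + (21.322393 − -18.290)²) = 39.838601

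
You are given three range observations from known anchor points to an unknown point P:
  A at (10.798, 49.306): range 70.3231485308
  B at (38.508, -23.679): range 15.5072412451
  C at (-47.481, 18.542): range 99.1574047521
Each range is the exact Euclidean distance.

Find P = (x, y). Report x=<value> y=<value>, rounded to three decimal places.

x=47.220 y=-10.850

eq1: (x − 10.798)² + (y − 49.306)² = 70.3231485308²
eq2: (x − 38.508)² + (y + 23.679)² = 15.5072412451²
eq3: (x + 47.481)² + (y − 18.542)² = 99.1574047521²
eq3−eq1, eq3−eq2 (x²,y² cancel):
  116.558·x + 61.528·y = 4836.273013
  171.978·x − 84.442·y = 9037.026366
det = 116.558·-84.442 − 61.528·171.978 = -20423.853020
x = (4836.273013·-84.442 − 61.528·9037.026366) / -20423.853020 = 47.220019
y = (116.558·9037.026366 − 4836.273013·171.978) / -20423.853020 = -10.850311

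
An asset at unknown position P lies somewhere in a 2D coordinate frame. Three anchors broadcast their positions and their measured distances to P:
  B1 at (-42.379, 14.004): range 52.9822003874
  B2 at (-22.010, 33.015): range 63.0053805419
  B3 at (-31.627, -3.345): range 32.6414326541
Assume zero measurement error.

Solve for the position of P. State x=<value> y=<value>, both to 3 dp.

x=-11.606 y=-29.125

eq1: (x + 42.379)² + (y − 14.004)² = 52.9822003874²
eq2: (x + 22.010)² + (y − 33.015)² = 63.0053805419²
eq3: (x + 31.627)² + (y + 3.345)² = 32.6414326541²
eq2−eq3, eq2−eq1 (x²,y² cancel):
  -19.234·x − 72.720·y = 2341.240681
  -40.738·x − 38.022·y = 1580.225751
det = -19.234·-38.022 − -72.720·-40.738 = -2231.152212
x = (2341.240681·-38.022 − -72.720·1580.225751) / -2231.152212 = -11.606274
y = (-19.234·1580.225751 − 2341.240681·-40.738) / -2231.152212 = -29.125490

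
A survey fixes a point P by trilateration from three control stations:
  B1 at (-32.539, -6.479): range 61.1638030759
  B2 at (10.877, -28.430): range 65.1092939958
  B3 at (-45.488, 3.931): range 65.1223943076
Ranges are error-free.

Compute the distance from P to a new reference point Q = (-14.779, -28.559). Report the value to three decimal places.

eq1: (x + 32.539)² + (y + 6.479)² = 61.1638030759²
eq2: (x − 10.877)² + (y + 28.430)² = 65.1092939958²
eq3: (x + 45.488)² + (y − 3.931)² = 65.1223943076²
eq3−eq2, eq3−eq1 (x²,y² cancel):
  112.730·x − 64.722·y = -1156.330800
  25.898·x − 20.820·y = -483.931509
det = 112.730·-20.820 − -64.722·25.898 = -670.868244
x = (-1156.330800·-20.820 − -64.722·-483.931509) / -670.868244 = 10.801238
y = (112.730·-483.931509 − -1156.330800·25.898) / -670.868244 = 36.679250
|P − Q| = √((10.801238 − -14.779)² + (36.679250 − -28.559)²) = 70.074088

70.074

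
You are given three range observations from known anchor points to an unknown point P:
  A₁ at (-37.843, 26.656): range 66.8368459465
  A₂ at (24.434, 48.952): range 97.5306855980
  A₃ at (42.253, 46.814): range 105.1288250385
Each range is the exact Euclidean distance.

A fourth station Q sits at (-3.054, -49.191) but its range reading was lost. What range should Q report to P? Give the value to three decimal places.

20.541

eq1: (x + 37.843)² + (y − 26.656)² = 66.8368459465²
eq2: (x − 24.434)² + (y − 48.952)² = 97.5306855980²
eq3: (x − 42.253)² + (y − 46.814)² = 105.1288250385²
eq1−eq2, eq1−eq3 (x²,y² cancel):
  124.554·x + 44.592·y = -4194.386982
  160.192·x + 40.316·y = -4750.674258
det = 124.554·40.316 − 44.592·160.192 = -2121.762600
x = (-4194.386982·40.316 − 44.592·-4750.674258) / -2121.762600 = -20.144177
y = (124.554·-4750.674258 − -4194.386982·160.192) / -2121.762600 = -37.794878
|P − Q| = √((-20.144177 − -3.054)² + (-37.794878 − -49.191)²) = 20.541318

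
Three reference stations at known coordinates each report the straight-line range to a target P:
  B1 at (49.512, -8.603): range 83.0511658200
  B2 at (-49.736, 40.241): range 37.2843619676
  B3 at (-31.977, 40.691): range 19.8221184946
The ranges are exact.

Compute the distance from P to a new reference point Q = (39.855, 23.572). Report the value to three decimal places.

57.411

eq1: (x − 49.512)² + (y + 8.603)² = 83.0511658200²
eq2: (x + 49.736)² + (y − 40.241)² = 37.2843619676²
eq3: (x + 31.977)² + (y − 40.691)² = 19.8221184946²
eq1−eq2, eq1−eq3 (x²,y² cancel):
  -198.496·x + 97.688·y = 7074.930521
  -162.978·x + 98.588·y = 6657.416019
det = -198.496·98.588 − 97.688·-162.978 = -3648.328784
x = (7074.930521·98.588 − 97.688·6657.416019) / -3648.328784 = -12.924711
y = (-198.496·6657.416019 − 7074.930521·-162.978) / -3648.328784 = 46.161526
|P − Q| = √((-12.924711 − 39.855)² + (46.161526 − 23.572)²) = 57.410666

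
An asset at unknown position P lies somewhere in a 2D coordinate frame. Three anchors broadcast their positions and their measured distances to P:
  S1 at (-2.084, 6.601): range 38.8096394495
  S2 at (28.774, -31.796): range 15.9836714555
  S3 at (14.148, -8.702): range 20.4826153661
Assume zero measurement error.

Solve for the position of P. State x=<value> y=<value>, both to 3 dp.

eq1: (x + 2.084)² + (y − 6.601)² = 38.8096394495²
eq2: (x − 28.774)² + (y + 31.796)² = 15.9836714555²
eq3: (x − 14.148)² + (y + 8.702)² = 20.4826153661²
eq1−eq2, eq1−eq3 (x²,y² cancel):
  61.716·x − 76.794·y = 3041.722796
  32.464·x − 30.606·y = 1314.625033
det = 61.716·-30.606 − -76.794·32.464 = 604.160520
x = (3041.722796·-30.606 − -76.794·1314.625033) / 604.160520 = 13.010362
y = (61.716·1314.625033 − 3041.722796·32.464) / 604.160520 = -29.152998

x=13.010 y=-29.153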